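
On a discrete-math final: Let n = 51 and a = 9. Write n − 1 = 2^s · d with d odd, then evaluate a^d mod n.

9

n − 1 = 50 = 2^1 · 25, so s = 1 and d = 25.
9^25 mod 51 = 9.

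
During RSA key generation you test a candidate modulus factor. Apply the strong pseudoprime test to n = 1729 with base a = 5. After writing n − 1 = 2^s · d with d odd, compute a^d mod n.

1217

n − 1 = 1728 = 2^6 · 27, so s = 6 and d = 27.
5^27 mod 1729 = 1217.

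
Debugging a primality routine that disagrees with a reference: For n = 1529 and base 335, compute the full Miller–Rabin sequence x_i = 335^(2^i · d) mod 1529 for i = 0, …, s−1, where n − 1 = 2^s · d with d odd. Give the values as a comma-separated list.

n − 1 = 1528 = 2^3 · 191, so s = 3 and d = 191.
x_0 = 335^191 mod 1529 = 1028.
x_1 = 1028^2 mod 1529 = 245.
x_2 = 245^2 mod 1529 = 394.

1028, 245, 394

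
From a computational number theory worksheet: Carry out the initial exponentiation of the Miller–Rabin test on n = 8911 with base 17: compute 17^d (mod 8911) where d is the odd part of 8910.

n − 1 = 8910 = 2^1 · 4455, so s = 1 and d = 4455.
17^4455 mod 8911 = 2547.

2547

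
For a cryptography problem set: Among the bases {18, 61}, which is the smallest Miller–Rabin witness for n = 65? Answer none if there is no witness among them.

61

n − 1 = 64 = 2^6 · 1, so s = 6 and d = 1.
Base 18: x_0 = 18^1 mod 65 = 18. x_0 is neither 1 nor 64, so continue squaring. x_1 = 18^2 mod 65 = 64. x_1 ≡ −1, so 18 is not a witness.
Base 61: x_0 = 61^1 mod 65 = 61. x_0 is neither 1 nor 64, so continue squaring. x_1 = 61^2 mod 65 = 16. x_2 = 16^2 mod 65 = 61. x_3 = 61^2 mod 65 = 16. x_4 = 16^2 mod 65 = 61. x_5 = 61^2 mod 65 = 16. Reached i = s−1 = 5 without hitting −1: 61 is a Miller–Rabin witness and 65 is composite.
The smallest witness among the given bases is 61.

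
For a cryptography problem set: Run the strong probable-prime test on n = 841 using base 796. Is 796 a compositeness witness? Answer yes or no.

yes

n − 1 = 840 = 2^3 · 105, so s = 3 and d = 105.
x_0 = 796^105 mod 841 = 57.
x_0 is neither 1 nor 840, so continue squaring.
x_1 = 57^2 mod 841 = 726.
x_2 = 726^2 mod 841 = 610.
Reached i = s−1 = 2 without hitting −1: 796 is a Miller–Rabin witness and 841 is composite.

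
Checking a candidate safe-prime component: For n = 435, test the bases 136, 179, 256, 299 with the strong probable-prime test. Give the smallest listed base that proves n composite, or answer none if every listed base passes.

none

n − 1 = 434 = 2^1 · 217, so s = 1 and d = 217.
Base 136: x_0 = 136^217 mod 435 = 1. x_0 = 1, so 136 is not a witness.
Base 179: x_0 = 179^217 mod 435 = 434. x_0 = 434 ≡ −1, so 179 is not a witness.
Base 256: x_0 = 256^217 mod 435 = 1. x_0 = 1, so 256 is not a witness.
Base 299: x_0 = 299^217 mod 435 = 434. x_0 = 434 ≡ −1, so 299 is not a witness.
No listed base is a witness for 435.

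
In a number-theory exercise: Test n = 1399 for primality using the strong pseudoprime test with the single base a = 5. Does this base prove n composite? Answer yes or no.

n − 1 = 1398 = 2^1 · 699, so s = 1 and d = 699.
Repeated squaring mod 1399: 5^1 ≡ 5, 5^2 ≡ 25, 5^4 ≡ 625, 5^8 ≡ 304, 5^16 ≡ 82, 5^32 ≡ 1128, 5^64 ≡ 693, 5^128 ≡ 392, 5^256 ≡ 1173, 5^512 ≡ 712.
699 = 512 + 128 + 32 + 16 + 8 + 2 + 1, so 5^699 ≡ 712·392·1128·82·304·25·5 ≡ 1 (mod 1399).
x_0 = 5^699 mod 1399 = 1.
x_0 = 1, so 5 is not a witness.

no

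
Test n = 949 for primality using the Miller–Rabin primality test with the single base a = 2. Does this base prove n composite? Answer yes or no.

n − 1 = 948 = 2^2 · 237, so s = 2 and d = 237.
x_0 = 2^237 mod 949 = 811.
x_0 is neither 1 nor 948, so continue squaring.
x_1 = 811^2 mod 949 = 64.
Reached i = s−1 = 1 without hitting −1: 2 is a Miller–Rabin witness and 949 is composite.

yes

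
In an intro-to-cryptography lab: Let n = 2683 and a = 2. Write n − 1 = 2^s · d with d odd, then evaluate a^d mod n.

2682

n − 1 = 2682 = 2^1 · 1341, so s = 1 and d = 1341.
2^1341 mod 2683 = 2682.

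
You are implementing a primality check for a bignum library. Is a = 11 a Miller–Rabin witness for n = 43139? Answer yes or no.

yes

n − 1 = 43138 = 2^1 · 21569, so s = 1 and d = 21569.
x_0 = 11^21569 mod 43139 = 18622.
x_0 ∉ {1, 43138} and s = 1, so 11 is a Miller–Rabin witness and 43139 is composite.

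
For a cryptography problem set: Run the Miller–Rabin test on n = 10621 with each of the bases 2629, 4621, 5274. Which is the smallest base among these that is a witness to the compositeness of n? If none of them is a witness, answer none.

4621

n − 1 = 10620 = 2^2 · 2655, so s = 2 and d = 2655.
Base 2629: x_0 = 2629^2655 mod 10621 = 1. x_0 = 1, so 2629 is not a witness.
Base 4621: x_0 = 4621^2655 mod 10621 = 6157. x_0 is neither 1 nor 10620, so continue squaring. x_1 = 6157^2 mod 10621 = 2300. Reached i = s−1 = 1 without hitting −1: 4621 is a Miller–Rabin witness and 10621 is composite.
Base 5274: x_0 = 5274^2655 mod 10621 = 6176. x_0 is neither 1 nor 10620, so continue squaring. x_1 = 6176^2 mod 10621 = 2965. Reached i = s−1 = 1 without hitting −1: 5274 is a Miller–Rabin witness and 10621 is composite.
The smallest witness among the given bases is 4621.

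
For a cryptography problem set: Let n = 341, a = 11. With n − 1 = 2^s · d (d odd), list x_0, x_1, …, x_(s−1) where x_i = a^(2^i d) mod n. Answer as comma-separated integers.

88, 242

n − 1 = 340 = 2^2 · 85, so s = 2 and d = 85.
x_0 = 11^85 mod 341 = 88.
x_1 = 88^2 mod 341 = 242.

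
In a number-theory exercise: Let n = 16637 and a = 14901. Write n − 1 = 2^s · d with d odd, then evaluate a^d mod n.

9821

n − 1 = 16636 = 2^2 · 4159, so s = 2 and d = 4159.
Repeated squaring mod 16637: 14901^1 ≡ 14901, 14901^2 ≡ 2399, 14901^4 ≡ 15436, 14901^8 ≡ 11619, 14901^16 ≡ 8543, 14901^32 ≡ 12967, 14901^64 ≡ 9567, 14901^128 ≡ 7352, 14901^256 ≡ 14928, 14901^512 ≡ 9206, 14901^1024 ≡ 1558, 14901^2048 ≡ 14999, 14901^4096 ≡ 4487.
4159 = 4096 + 32 + 16 + 8 + 4 + 2 + 1, so 14901^4159 ≡ 4487·12967·8543·11619·15436·2399·14901 ≡ 9821 (mod 16637).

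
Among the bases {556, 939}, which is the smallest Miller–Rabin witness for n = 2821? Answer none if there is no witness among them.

n − 1 = 2820 = 2^2 · 705, so s = 2 and d = 705.
Base 556: x_0 = 556^705 mod 2821 = 2820. x_0 = 2820 ≡ −1, so 556 is not a witness.
Base 939: x_0 = 939^705 mod 2821 = 1. x_0 = 1, so 939 is not a witness.
No listed base is a witness for 2821.

none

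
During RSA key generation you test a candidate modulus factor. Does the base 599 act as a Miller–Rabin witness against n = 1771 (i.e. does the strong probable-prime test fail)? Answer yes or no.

no

n − 1 = 1770 = 2^1 · 885, so s = 1 and d = 885.
x_0 = 599^885 mod 1771 = 1.
x_0 = 1, so 599 is not a witness.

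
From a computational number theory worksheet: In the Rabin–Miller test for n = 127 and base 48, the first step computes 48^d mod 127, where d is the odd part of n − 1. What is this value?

126

n − 1 = 126 = 2^1 · 63, so s = 1 and d = 63.
48^63 mod 127 = 126.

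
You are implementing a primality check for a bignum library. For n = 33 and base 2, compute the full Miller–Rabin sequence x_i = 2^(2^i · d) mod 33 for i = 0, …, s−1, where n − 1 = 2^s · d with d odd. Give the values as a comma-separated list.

2, 4, 16, 25, 31

n − 1 = 32 = 2^5 · 1, so s = 5 and d = 1.
x_0 = 2^1 mod 33 = 2.
x_1 = 2^2 mod 33 = 4.
x_2 = 4^2 mod 33 = 16.
x_3 = 16^2 mod 33 = 25.
x_4 = 25^2 mod 33 = 31.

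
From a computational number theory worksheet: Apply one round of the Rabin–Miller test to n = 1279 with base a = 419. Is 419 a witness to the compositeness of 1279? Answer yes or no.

no

n − 1 = 1278 = 2^1 · 639, so s = 1 and d = 639.
By repeated squaring, 419^639 ≡ 1278 (mod 1279).
x_0 = 419^639 mod 1279 = 1278.
x_0 = 1278 ≡ −1, so 419 is not a witness.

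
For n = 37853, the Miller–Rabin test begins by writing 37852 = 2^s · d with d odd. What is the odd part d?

9463

Halving: 37852 → 18926 → 9463; 9463 is odd.
So 37852 = 2^2 · 9463.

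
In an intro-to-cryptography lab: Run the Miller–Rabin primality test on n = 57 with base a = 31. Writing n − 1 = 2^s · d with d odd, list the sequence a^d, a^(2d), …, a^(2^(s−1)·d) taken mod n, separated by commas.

31, 49, 7

n − 1 = 56 = 2^3 · 7, so s = 3 and d = 7.
x_0 = 31^7 mod 57 = 31.
x_1 = 31^2 mod 57 = 49.
x_2 = 49^2 mod 57 = 7.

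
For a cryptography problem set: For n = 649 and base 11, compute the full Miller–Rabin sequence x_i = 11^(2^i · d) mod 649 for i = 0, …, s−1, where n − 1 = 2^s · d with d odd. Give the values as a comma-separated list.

319, 517, 550

n − 1 = 648 = 2^3 · 81, so s = 3 and d = 81.
x_0 = 11^81 mod 649 = 319.
x_1 = 319^2 mod 649 = 517.
x_2 = 517^2 mod 649 = 550.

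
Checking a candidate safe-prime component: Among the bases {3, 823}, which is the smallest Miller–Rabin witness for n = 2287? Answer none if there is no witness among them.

none

n − 1 = 2286 = 2^1 · 1143, so s = 1 and d = 1143.
Base 3: x_0 = 3^1143 mod 2287 = 2286. x_0 = 2286 ≡ −1, so 3 is not a witness.
Base 823: x_0 = 823^1143 mod 2287 = 2286. x_0 = 2286 ≡ −1, so 823 is not a witness.
No listed base is a witness for 2287.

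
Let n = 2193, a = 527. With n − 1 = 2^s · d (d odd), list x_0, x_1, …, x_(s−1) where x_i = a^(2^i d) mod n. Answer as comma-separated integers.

n − 1 = 2192 = 2^4 · 137, so s = 4 and d = 137.
x_0 = 527^137 mod 2193 = 1139.
x_1 = 1139^2 mod 2193 = 1258.
x_2 = 1258^2 mod 2193 = 1411.
x_3 = 1411^2 mod 2193 = 1870.

1139, 1258, 1411, 1870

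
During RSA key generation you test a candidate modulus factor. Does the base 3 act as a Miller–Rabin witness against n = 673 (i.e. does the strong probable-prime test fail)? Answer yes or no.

no

n − 1 = 672 = 2^5 · 21, so s = 5 and d = 21.
Repeated squaring mod 673: 3^1 ≡ 3, 3^2 ≡ 9, 3^4 ≡ 81, 3^8 ≡ 504, 3^16 ≡ 295.
21 = 16 + 4 + 1, so 3^21 ≡ 295·81·3 ≡ 347 (mod 673).
x_0 = 3^21 mod 673 = 347.
x_0 is neither 1 nor 672, so continue squaring.
x_1 = 347^2 mod 673 = 615.
x_2 = 615^2 mod 673 = 672.
x_2 ≡ −1, so 3 is not a witness.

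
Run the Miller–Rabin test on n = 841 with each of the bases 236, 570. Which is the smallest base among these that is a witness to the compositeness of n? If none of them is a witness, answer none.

570

n − 1 = 840 = 2^3 · 105, so s = 3 and d = 105.
Base 236: x_0 = 236^105 mod 841 = 840. x_0 = 840 ≡ −1, so 236 is not a witness.
Base 570: x_0 = 570^105 mod 841 = 568. x_0 is neither 1 nor 840, so continue squaring. x_1 = 568^2 mod 841 = 521. x_2 = 521^2 mod 841 = 639. Reached i = s−1 = 2 without hitting −1: 570 is a Miller–Rabin witness and 841 is composite.
The smallest witness among the given bases is 570.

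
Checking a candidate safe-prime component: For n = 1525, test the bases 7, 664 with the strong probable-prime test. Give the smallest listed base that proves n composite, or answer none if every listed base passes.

n − 1 = 1524 = 2^2 · 381, so s = 2 and d = 381.
Base 7: x_0 = 7^381 mod 1525 = 207. x_0 is neither 1 nor 1524, so continue squaring. x_1 = 207^2 mod 1525 = 149. Reached i = s−1 = 1 without hitting −1: 7 is a Miller–Rabin witness and 1525 is composite.
Base 664: x_0 = 664^381 mod 1525 = 464. x_0 is neither 1 nor 1524, so continue squaring. x_1 = 464^2 mod 1525 = 271. Reached i = s−1 = 1 without hitting −1: 664 is a Miller–Rabin witness and 1525 is composite.
The smallest witness among the given bases is 7.

7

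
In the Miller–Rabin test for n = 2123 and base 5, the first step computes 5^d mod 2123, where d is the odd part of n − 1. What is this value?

1314

n − 1 = 2122 = 2^1 · 1061, so s = 1 and d = 1061.
5^1061 mod 2123 = 1314.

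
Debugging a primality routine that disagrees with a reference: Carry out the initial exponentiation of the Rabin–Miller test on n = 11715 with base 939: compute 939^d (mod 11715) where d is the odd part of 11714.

n − 1 = 11714 = 2^1 · 5857, so s = 1 and d = 5857.
Repeated squaring mod 11715: 939^1 ≡ 939, 939^2 ≡ 3096, 939^4 ≡ 2346, 939^8 ≡ 9381, 939^16 ≡ 81, 939^32 ≡ 6561, 939^64 ≡ 5811, 939^128 ≡ 5091, 939^256 ≡ 4701, 939^512 ≡ 4911, 939^1024 ≡ 8451, 939^2048 ≡ 4761, 939^4096 ≡ 10311.
5857 = 4096 + 1024 + 512 + 128 + 64 + 32 + 1, so 939^5857 ≡ 10311·8451·4911·5091·5811·6561·939 ≡ 9399 (mod 11715).

9399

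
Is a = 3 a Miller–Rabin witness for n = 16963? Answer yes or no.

no

n − 1 = 16962 = 2^1 · 8481, so s = 1 and d = 8481.
Repeated squaring mod 16963: 3^1 ≡ 3, 3^2 ≡ 9, 3^4 ≡ 81, 3^8 ≡ 6561, 3^16 ≡ 11590, 3^32 ≡ 15066, 3^64 ≡ 2453, 3^128 ≡ 12307, 3^256 ≡ 16585, 3^512 ≡ 7180, 3^1024 ≡ 1843, 3^2048 ≡ 4049, 3^4096 ≡ 8143, 3^8192 ≡ 82.
8481 = 8192 + 256 + 32 + 1, so 3^8481 ≡ 82·16585·15066·3 ≡ 16962 (mod 16963).
x_0 = 3^8481 mod 16963 = 16962.
x_0 = 16962 ≡ −1, so 3 is not a witness.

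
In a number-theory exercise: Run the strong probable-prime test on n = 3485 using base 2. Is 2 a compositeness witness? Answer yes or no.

yes

n − 1 = 3484 = 2^2 · 871, so s = 2 and d = 871.
x_0 = 2^871 mod 3485 = 2253.
x_0 is neither 1 nor 3484, so continue squaring.
x_1 = 2253^2 mod 3485 = 1849.
Reached i = s−1 = 1 without hitting −1: 2 is a Miller–Rabin witness and 3485 is composite.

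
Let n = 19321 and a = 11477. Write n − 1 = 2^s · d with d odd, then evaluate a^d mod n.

17376

n − 1 = 19320 = 2^3 · 2415, so s = 3 and d = 2415.
Repeated squaring mod 19321: 11477^1 ≡ 11477, 11477^2 ≡ 10272, 11477^4 ≡ 2003, 11477^8 ≡ 12562, 11477^16 ≡ 9237, 11477^32 ≡ 633, 11477^64 ≡ 14269, 11477^128 ≡ 18984, 11477^256 ≡ 16964, 11477^512 ≡ 10322, 11477^1024 ≡ 7690, 11477^2048 ≡ 13840.
2415 = 2048 + 256 + 64 + 32 + 8 + 4 + 2 + 1, so 11477^2415 ≡ 13840·16964·14269·633·12562·2003·10272·11477 ≡ 17376 (mod 19321).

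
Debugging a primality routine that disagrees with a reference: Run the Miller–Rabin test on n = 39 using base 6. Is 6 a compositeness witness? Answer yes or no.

n − 1 = 38 = 2^1 · 19, so s = 1 and d = 19.
x_0 = 6^19 mod 39 = 33.
x_0 ∉ {1, 38} and s = 1, so 6 is a Miller–Rabin witness and 39 is composite.

yes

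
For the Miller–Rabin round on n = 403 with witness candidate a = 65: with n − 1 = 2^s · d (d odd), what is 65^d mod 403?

325

n − 1 = 402 = 2^1 · 201, so s = 1 and d = 201.
Repeated squaring mod 403: 65^1 ≡ 65, 65^2 ≡ 195, 65^4 ≡ 143, 65^8 ≡ 299, 65^16 ≡ 338, 65^32 ≡ 195, 65^64 ≡ 143, 65^128 ≡ 299.
201 = 128 + 64 + 8 + 1, so 65^201 ≡ 299·143·299·65 ≡ 325 (mod 403).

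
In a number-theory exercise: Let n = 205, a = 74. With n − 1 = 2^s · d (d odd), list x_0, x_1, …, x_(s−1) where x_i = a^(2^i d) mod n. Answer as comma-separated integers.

n − 1 = 204 = 2^2 · 51, so s = 2 and d = 51.
x_0 = 74^51 mod 205 = 49.
x_1 = 49^2 mod 205 = 146.

49, 146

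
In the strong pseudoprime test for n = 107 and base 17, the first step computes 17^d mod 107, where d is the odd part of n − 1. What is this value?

106

n − 1 = 106 = 2^1 · 53, so s = 1 and d = 53.
By repeated squaring, 17^53 ≡ 106 (mod 107).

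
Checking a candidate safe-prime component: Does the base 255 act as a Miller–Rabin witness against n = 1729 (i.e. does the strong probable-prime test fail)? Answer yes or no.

n − 1 = 1728 = 2^6 · 27, so s = 6 and d = 27.
By repeated squaring, 255^27 ≡ 265 (mod 1729).
x_0 = 255^27 mod 1729 = 265.
x_0 is neither 1 nor 1728, so continue squaring.
x_1 = 265^2 mod 1729 = 1065.
x_2 = 1065^2 mod 1729 = 1.
x_2 = 1 but x_1 ≠ ±1, a nontrivial square root of 1 — 255 is a witness and 1729 is composite.

yes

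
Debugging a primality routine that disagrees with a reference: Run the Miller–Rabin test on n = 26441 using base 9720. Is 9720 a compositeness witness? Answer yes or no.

yes

n − 1 = 26440 = 2^3 · 3305, so s = 3 and d = 3305.
x_0 = 9720^3305 mod 26441 = 16202.
x_0 is neither 1 nor 26440, so continue squaring.
x_1 = 16202^2 mod 26441 = 24997.
x_2 = 24997^2 mod 26441 = 22738.
Reached i = s−1 = 2 without hitting −1: 9720 is a Miller–Rabin witness and 26441 is composite.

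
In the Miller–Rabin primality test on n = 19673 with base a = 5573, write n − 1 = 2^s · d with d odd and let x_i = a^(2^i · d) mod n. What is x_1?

n − 1 = 19672 = 2^3 · 2459, so s = 3 and d = 2459.
Repeated squaring mod 19673: 5573^1 ≡ 5573, 5573^2 ≡ 14335, 5573^4 ≡ 7740, 5573^8 ≡ 3315, 5573^16 ≡ 11691, 5573^32 ≡ 11150, 5573^64 ≡ 8813, 5573^128 ≡ 19638, 5573^256 ≡ 1225, 5573^512 ≡ 5477, 5573^1024 ≡ 15877, 5573^2048 ≡ 8980.
2459 = 2048 + 256 + 128 + 16 + 8 + 2 + 1, so 5573^2459 ≡ 8980·1225·19638·11691·3315·14335·5573 ≡ 10972 (mod 19673).
x_0 = 10972.
x_1 = 10972^2 mod 19673 = 5697.

5697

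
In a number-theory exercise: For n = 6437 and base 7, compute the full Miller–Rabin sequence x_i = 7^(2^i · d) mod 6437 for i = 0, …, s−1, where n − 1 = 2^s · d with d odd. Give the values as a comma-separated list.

3990, 1399

n − 1 = 6436 = 2^2 · 1609, so s = 2 and d = 1609.
x_0 = 7^1609 mod 6437 = 3990.
x_1 = 3990^2 mod 6437 = 1399.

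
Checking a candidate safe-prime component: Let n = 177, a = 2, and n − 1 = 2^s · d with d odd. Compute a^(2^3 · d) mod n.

175

n − 1 = 176 = 2^4 · 11, so s = 4 and d = 11.
By repeated squaring, 2^11 ≡ 101 (mod 177).
x_0 = 101.
x_1 = 101^2 mod 177 = 112.
x_2 = 112^2 mod 177 = 154.
x_3 = 154^2 mod 177 = 175.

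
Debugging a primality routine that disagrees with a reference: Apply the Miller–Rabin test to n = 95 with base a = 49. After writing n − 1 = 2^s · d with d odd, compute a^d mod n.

n − 1 = 94 = 2^1 · 47, so s = 1 and d = 47.
Repeated squaring mod 95: 49^1 ≡ 49, 49^2 ≡ 26, 49^4 ≡ 11, 49^8 ≡ 26, 49^16 ≡ 11, 49^32 ≡ 26.
47 = 32 + 8 + 4 + 2 + 1, so 49^47 ≡ 26·26·11·26·49 ≡ 64 (mod 95).

64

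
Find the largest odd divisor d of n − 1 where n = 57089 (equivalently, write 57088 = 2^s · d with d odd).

223

Halving: 57088 → 28544 → 14272 → 7136 → 3568 → 1784 → 892 → 446 → 223; 223 is odd.
So 57088 = 2^8 · 223.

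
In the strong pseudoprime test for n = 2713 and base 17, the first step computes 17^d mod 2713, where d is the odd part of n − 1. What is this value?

1040

n − 1 = 2712 = 2^3 · 339, so s = 3 and d = 339.
Repeated squaring mod 2713: 17^1 ≡ 17, 17^2 ≡ 289, 17^4 ≡ 2131, 17^8 ≡ 2312, 17^16 ≡ 734, 17^32 ≡ 1582, 17^64 ≡ 1338, 17^128 ≡ 2377, 17^256 ≡ 1663.
339 = 256 + 64 + 16 + 2 + 1, so 17^339 ≡ 1663·1338·734·289·17 ≡ 1040 (mod 2713).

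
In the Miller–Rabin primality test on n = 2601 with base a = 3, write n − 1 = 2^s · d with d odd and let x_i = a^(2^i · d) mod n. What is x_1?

450

n − 1 = 2600 = 2^3 · 325, so s = 3 and d = 325.
x_0 = 3^325 mod 2601 = 1926.
x_1 = 1926^2 mod 2601 = 450.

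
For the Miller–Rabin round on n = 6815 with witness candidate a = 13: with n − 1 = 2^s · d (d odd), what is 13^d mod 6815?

n − 1 = 6814 = 2^1 · 3407, so s = 1 and d = 3407.
13^3407 mod 6815 = 5487.

5487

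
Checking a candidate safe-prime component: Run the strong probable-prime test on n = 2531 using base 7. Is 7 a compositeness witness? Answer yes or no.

no

n − 1 = 2530 = 2^1 · 1265, so s = 1 and d = 1265.
x_0 = 7^1265 mod 2531 = 2530.
x_0 = 2530 ≡ −1, so 7 is not a witness.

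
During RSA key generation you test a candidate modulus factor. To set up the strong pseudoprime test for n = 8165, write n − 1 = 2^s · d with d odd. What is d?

2041

Halving: 8164 → 4082 → 2041; 2041 is odd.
So 8164 = 2^2 · 2041.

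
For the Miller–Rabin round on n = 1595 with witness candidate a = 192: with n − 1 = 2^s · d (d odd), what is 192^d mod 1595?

762

n − 1 = 1594 = 2^1 · 797, so s = 1 and d = 797.
Repeated squaring mod 1595: 192^1 ≡ 192, 192^2 ≡ 179, 192^4 ≡ 141, 192^8 ≡ 741, 192^16 ≡ 401, 192^32 ≡ 1301, 192^64 ≡ 306, 192^128 ≡ 1126, 192^256 ≡ 1446, 192^512 ≡ 1466.
797 = 512 + 256 + 16 + 8 + 4 + 1, so 192^797 ≡ 1466·1446·401·741·141·192 ≡ 762 (mod 1595).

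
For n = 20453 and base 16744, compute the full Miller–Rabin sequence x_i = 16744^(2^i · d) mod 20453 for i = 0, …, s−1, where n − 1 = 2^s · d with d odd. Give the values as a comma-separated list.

3169, 138

n − 1 = 20452 = 2^2 · 5113, so s = 2 and d = 5113.
x_0 = 16744^5113 mod 20453 = 3169.
x_1 = 3169^2 mod 20453 = 138.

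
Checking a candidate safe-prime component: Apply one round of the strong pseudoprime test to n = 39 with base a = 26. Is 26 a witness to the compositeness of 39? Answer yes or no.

n − 1 = 38 = 2^1 · 19, so s = 1 and d = 19.
Repeated squaring mod 39: 26^1 ≡ 26, 26^2 ≡ 13, 26^4 ≡ 13, 26^8 ≡ 13, 26^16 ≡ 13.
19 = 16 + 2 + 1, so 26^19 ≡ 13·13·26 ≡ 26 (mod 39).
x_0 = 26^19 mod 39 = 26.
x_0 ∉ {1, 38} and s = 1, so 26 is a Miller–Rabin witness and 39 is composite.

yes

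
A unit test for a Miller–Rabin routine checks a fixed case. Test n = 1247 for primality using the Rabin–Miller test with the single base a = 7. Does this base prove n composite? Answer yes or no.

n − 1 = 1246 = 2^1 · 623, so s = 1 and d = 623.
x_0 = 7^623 mod 1247 = 639.
x_0 ∉ {1, 1246} and s = 1, so 7 is a Miller–Rabin witness and 1247 is composite.

yes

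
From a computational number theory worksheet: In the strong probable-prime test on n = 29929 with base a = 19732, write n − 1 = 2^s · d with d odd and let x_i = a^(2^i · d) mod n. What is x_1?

17128

n − 1 = 29928 = 2^3 · 3741, so s = 3 and d = 3741.
x_0 = 19732^3741 mod 29929 = 23529.
x_1 = 23529^2 mod 29929 = 17128.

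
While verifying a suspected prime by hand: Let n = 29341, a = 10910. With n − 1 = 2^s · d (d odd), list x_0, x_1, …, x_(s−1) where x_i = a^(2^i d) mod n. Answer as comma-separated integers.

2744, 18240

n − 1 = 29340 = 2^2 · 7335, so s = 2 and d = 7335.
x_0 = 10910^7335 mod 29341 = 2744.
x_1 = 2744^2 mod 29341 = 18240.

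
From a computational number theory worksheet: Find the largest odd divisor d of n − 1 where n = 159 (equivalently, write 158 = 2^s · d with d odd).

79

Halving: 158 → 79; 79 is odd.
So 158 = 2^1 · 79.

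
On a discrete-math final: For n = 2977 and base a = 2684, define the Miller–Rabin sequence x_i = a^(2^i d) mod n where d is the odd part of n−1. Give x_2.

n − 1 = 2976 = 2^5 · 93, so s = 5 and d = 93.
x_0 = 2684^93 mod 2977 = 44.
x_1 = 44^2 mod 2977 = 1936.
x_2 = 1936^2 mod 2977 = 53.

53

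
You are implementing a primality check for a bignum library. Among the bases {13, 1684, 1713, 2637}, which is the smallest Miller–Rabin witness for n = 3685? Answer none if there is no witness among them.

n − 1 = 3684 = 2^2 · 921, so s = 2 and d = 921.
Base 13: x_0 = 13^921 mod 3685 = 1718. x_0 is neither 1 nor 3684, so continue squaring. x_1 = 1718^2 mod 3685 = 3524. Reached i = s−1 = 1 without hitting −1: 13 is a Miller–Rabin witness and 3685 is composite.
Base 1684: x_0 = 1684^921 mod 3685 = 2839. x_0 is neither 1 nor 3684, so continue squaring. x_1 = 2839^2 mod 3685 = 826. Reached i = s−1 = 1 without hitting −1: 1684 is a Miller–Rabin witness and 3685 is composite.
Base 1713: x_0 = 1713^921 mod 3685 = 2813. x_0 is neither 1 nor 3684, so continue squaring. x_1 = 2813^2 mod 3685 = 1274. Reached i = s−1 = 1 without hitting −1: 1713 is a Miller–Rabin witness and 3685 is composite.
Base 2637: x_0 = 2637^921 mod 3685 = 3682. x_0 is neither 1 nor 3684, so continue squaring. x_1 = 3682^2 mod 3685 = 9. Reached i = s−1 = 1 without hitting −1: 2637 is a Miller–Rabin witness and 3685 is composite.
The smallest witness among the given bases is 13.

13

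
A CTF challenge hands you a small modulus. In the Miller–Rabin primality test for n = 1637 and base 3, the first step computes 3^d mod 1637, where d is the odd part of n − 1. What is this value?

n − 1 = 1636 = 2^2 · 409, so s = 2 and d = 409.
3^409 mod 1637 = 316.

316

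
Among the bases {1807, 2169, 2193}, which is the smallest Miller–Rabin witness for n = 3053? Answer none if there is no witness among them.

n − 1 = 3052 = 2^2 · 763, so s = 2 and d = 763.
Base 1807: x_0 = 1807^763 mod 3053 = 1. x_0 = 1, so 1807 is not a witness.
Base 2169: x_0 = 2169^763 mod 3053 = 2058. x_0 is neither 1 nor 3052, so continue squaring. x_1 = 2058^2 mod 3053 = 853. Reached i = s−1 = 1 without hitting −1: 2169 is a Miller–Rabin witness and 3053 is composite.
Base 2193: x_0 = 2193^763 mod 3053 = 301. x_0 is neither 1 nor 3052, so continue squaring. x_1 = 301^2 mod 3053 = 2064. Reached i = s−1 = 1 without hitting −1: 2193 is a Miller–Rabin witness and 3053 is composite.
The smallest witness among the given bases is 2169.

2169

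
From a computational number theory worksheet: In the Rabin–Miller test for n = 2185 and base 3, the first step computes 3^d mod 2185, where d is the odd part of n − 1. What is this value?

1053

n − 1 = 2184 = 2^3 · 273, so s = 3 and d = 273.
3^273 mod 2185 = 1053.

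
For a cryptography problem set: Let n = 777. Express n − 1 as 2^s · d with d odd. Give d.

97

Halving: 776 → 388 → 194 → 97; 97 is odd.
So 776 = 2^3 · 97.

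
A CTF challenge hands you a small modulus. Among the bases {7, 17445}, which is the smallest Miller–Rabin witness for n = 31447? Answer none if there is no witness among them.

n − 1 = 31446 = 2^1 · 15723, so s = 1 and d = 15723.
Base 7: x_0 = 7^15723 mod 31447 = 16866. x_0 ∉ {1, 31446} and s = 1, so 7 is a Miller–Rabin witness and 31447 is composite.
Base 17445: x_0 = 17445^15723 mod 31447 = 19070. x_0 ∉ {1, 31446} and s = 1, so 17445 is a Miller–Rabin witness and 31447 is composite.
The smallest witness among the given bases is 7.

7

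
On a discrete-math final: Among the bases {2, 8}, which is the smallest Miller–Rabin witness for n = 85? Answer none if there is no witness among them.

n − 1 = 84 = 2^2 · 21, so s = 2 and d = 21.
Base 2: x_0 = 2^21 mod 85 = 32. x_0 is neither 1 nor 84, so continue squaring. x_1 = 32^2 mod 85 = 4. Reached i = s−1 = 1 without hitting −1: 2 is a Miller–Rabin witness and 85 is composite.
Base 8: x_0 = 8^21 mod 85 = 43. x_0 is neither 1 nor 84, so continue squaring. x_1 = 43^2 mod 85 = 64. Reached i = s−1 = 1 without hitting −1: 8 is a Miller–Rabin witness and 85 is composite.
The smallest witness among the given bases is 2.

2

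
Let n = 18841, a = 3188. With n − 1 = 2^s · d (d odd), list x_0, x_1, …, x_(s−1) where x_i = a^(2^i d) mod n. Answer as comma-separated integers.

n − 1 = 18840 = 2^3 · 2355, so s = 3 and d = 2355.
x_0 = 3188^2355 mod 18841 = 13282.
x_1 = 13282^2 mod 18841 = 3241.
x_2 = 3241^2 mod 18841 = 9644.

13282, 3241, 9644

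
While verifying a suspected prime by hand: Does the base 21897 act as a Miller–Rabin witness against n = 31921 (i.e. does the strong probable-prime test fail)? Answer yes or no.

yes

n − 1 = 31920 = 2^4 · 1995, so s = 4 and d = 1995.
x_0 = 21897^1995 mod 31921 = 20871.
x_0 is neither 1 nor 31920, so continue squaring.
x_1 = 20871^2 mod 31921 = 4675.
x_2 = 4675^2 mod 31921 = 21661.
x_3 = 21661^2 mod 31921 = 24063.
Reached i = s−1 = 3 without hitting −1: 21897 is a Miller–Rabin witness and 31921 is composite.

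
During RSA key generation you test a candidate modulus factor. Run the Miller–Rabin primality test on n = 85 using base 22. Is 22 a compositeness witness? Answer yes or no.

n − 1 = 84 = 2^2 · 21, so s = 2 and d = 21.
x_0 = 22^21 mod 85 = 82.
x_0 is neither 1 nor 84, so continue squaring.
x_1 = 82^2 mod 85 = 9.
Reached i = s−1 = 1 without hitting −1: 22 is a Miller–Rabin witness and 85 is composite.

yes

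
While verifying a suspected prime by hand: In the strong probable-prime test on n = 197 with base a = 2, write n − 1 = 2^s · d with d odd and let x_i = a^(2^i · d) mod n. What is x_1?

n − 1 = 196 = 2^2 · 49, so s = 2 and d = 49.
By repeated squaring, 2^49 ≡ 183 (mod 197).
x_0 = 183.
x_1 = 183^2 mod 197 = 196.

196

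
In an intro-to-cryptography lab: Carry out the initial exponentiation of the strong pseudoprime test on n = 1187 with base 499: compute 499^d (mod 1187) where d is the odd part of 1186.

1186

n − 1 = 1186 = 2^1 · 593, so s = 1 and d = 593.
Repeated squaring mod 1187: 499^1 ≡ 499, 499^2 ≡ 918, 499^4 ≡ 1141, 499^8 ≡ 929, 499^16 ≡ 92, 499^32 ≡ 155, 499^64 ≡ 285, 499^128 ≡ 509, 499^256 ≡ 315, 499^512 ≡ 704.
593 = 512 + 64 + 16 + 1, so 499^593 ≡ 704·285·92·499 ≡ 1186 (mod 1187).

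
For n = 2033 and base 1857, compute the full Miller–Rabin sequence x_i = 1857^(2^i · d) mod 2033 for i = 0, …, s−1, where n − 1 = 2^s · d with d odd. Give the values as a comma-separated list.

n − 1 = 2032 = 2^4 · 127, so s = 4 and d = 127.
x_0 = 1857^127 mod 2033 = 1553.
x_1 = 1553^2 mod 2033 = 671.
x_2 = 671^2 mod 2033 = 948.
x_3 = 948^2 mod 2033 = 118.

1553, 671, 948, 118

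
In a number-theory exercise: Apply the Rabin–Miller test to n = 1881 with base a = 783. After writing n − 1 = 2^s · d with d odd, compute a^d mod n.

1638

n − 1 = 1880 = 2^3 · 235, so s = 3 and d = 235.
By repeated squaring, 783^235 ≡ 1638 (mod 1881).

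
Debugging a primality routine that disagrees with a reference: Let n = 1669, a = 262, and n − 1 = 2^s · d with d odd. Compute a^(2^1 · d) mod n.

1

n − 1 = 1668 = 2^2 · 417, so s = 2 and d = 417.
x_0 = 262^417 mod 1669 = 1.
x_1 = 1^2 mod 1669 = 1.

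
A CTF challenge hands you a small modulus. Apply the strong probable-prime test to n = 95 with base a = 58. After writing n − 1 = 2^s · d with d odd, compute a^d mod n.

n − 1 = 94 = 2^1 · 47, so s = 1 and d = 47.
58^47 mod 95 = 77.

77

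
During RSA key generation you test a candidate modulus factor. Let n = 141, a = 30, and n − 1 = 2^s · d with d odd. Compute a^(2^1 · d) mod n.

n − 1 = 140 = 2^2 · 35, so s = 2 and d = 35.
Repeated squaring mod 141: 30^1 ≡ 30, 30^2 ≡ 54, 30^4 ≡ 96, 30^8 ≡ 51, 30^16 ≡ 63, 30^32 ≡ 21.
35 = 32 + 2 + 1, so 30^35 ≡ 21·54·30 ≡ 39 (mod 141).
x_0 = 39.
x_1 = 39^2 mod 141 = 111.

111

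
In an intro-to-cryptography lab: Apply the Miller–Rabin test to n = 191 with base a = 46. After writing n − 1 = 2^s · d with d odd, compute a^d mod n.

1

n − 1 = 190 = 2^1 · 95, so s = 1 and d = 95.
46^95 mod 191 = 1.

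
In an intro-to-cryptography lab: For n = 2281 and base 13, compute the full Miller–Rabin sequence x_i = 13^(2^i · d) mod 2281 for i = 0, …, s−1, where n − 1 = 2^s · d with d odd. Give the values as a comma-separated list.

1074, 1571, 2280

n − 1 = 2280 = 2^3 · 285, so s = 3 and d = 285.
x_0 = 13^285 mod 2281 = 1074.
x_1 = 1074^2 mod 2281 = 1571.
x_2 = 1571^2 mod 2281 = 2280.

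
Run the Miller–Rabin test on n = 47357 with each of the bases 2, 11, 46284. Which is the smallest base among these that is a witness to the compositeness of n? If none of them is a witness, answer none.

2

n − 1 = 47356 = 2^2 · 11839, so s = 2 and d = 11839.
Base 2: x_0 = 2^11839 mod 47357 = 7115. x_0 is neither 1 nor 47356, so continue squaring. x_1 = 7115^2 mod 47357 = 45949. Reached i = s−1 = 1 without hitting −1: 2 is a Miller–Rabin witness and 47357 is composite.
Base 11: x_0 = 11^11839 mod 47357 = 9220. x_0 is neither 1 nor 47356, so continue squaring. x_1 = 9220^2 mod 47357 = 2585. Reached i = s−1 = 1 without hitting −1: 11 is a Miller–Rabin witness and 47357 is composite.
Base 46284: x_0 = 46284^11839 mod 47357 = 40716. x_0 is neither 1 nor 47356, so continue squaring. x_1 = 40716^2 mod 47357 = 13514. Reached i = s−1 = 1 without hitting −1: 46284 is a Miller–Rabin witness and 47357 is composite.
The smallest witness among the given bases is 2.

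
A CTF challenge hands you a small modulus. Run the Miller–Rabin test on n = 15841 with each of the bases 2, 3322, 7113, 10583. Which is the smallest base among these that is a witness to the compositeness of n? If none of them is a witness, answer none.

none

n − 1 = 15840 = 2^5 · 495, so s = 5 and d = 495.
Base 2: x_0 = 2^495 mod 15841 = 1. x_0 = 1, so 2 is not a witness.
Base 3322: x_0 = 3322^495 mod 15841 = 1. x_0 = 1, so 3322 is not a witness.
Base 7113: x_0 = 7113^495 mod 15841 = 1. x_0 = 1, so 7113 is not a witness.
Base 10583: x_0 = 10583^495 mod 15841 = 15840. x_0 = 15840 ≡ −1, so 10583 is not a witness.
No listed base is a witness for 15841.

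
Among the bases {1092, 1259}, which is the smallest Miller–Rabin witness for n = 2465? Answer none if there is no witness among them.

1259

n − 1 = 2464 = 2^5 · 77, so s = 5 and d = 77.
Base 1092: x_0 = 1092^77 mod 2465 = 1177. x_0 is neither 1 nor 2464, so continue squaring. x_1 = 1177^2 mod 2465 = 2464. x_1 ≡ −1, so 1092 is not a witness.
Base 1259: x_0 = 1259^77 mod 2465 = 1259. x_0 is neither 1 nor 2464, so continue squaring. x_1 = 1259^2 mod 2465 = 86. x_2 = 86^2 mod 2465 = 1. x_2 = 1 but x_1 ≠ ±1, a nontrivial square root of 1 — 1259 is a witness and 2465 is composite.
The smallest witness among the given bases is 1259.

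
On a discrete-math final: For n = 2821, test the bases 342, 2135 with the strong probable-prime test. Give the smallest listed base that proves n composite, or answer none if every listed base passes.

n − 1 = 2820 = 2^2 · 705, so s = 2 and d = 705.
Base 342: x_0 = 342^705 mod 2821 = 2729. x_0 is neither 1 nor 2820, so continue squaring. x_1 = 2729^2 mod 2821 = 1. x_1 = 1 but x_0 ≠ ±1, a nontrivial square root of 1 — 342 is a witness and 2821 is composite.
Base 2135: x_0 = 2135^705 mod 2821 = 2107. x_0 is neither 1 nor 2820, so continue squaring. x_1 = 2107^2 mod 2821 = 2016. Reached i = s−1 = 1 without hitting −1: 2135 is a Miller–Rabin witness and 2821 is composite.
The smallest witness among the given bases is 342.

342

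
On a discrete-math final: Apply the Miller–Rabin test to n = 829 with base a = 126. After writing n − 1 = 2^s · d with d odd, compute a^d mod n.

828

n − 1 = 828 = 2^2 · 207, so s = 2 and d = 207.
Repeated squaring mod 829: 126^1 ≡ 126, 126^2 ≡ 125, 126^4 ≡ 703, 126^8 ≡ 125, 126^16 ≡ 703, 126^32 ≡ 125, 126^64 ≡ 703, 126^128 ≡ 125.
207 = 128 + 64 + 8 + 4 + 2 + 1, so 126^207 ≡ 125·703·125·703·125·126 ≡ 828 (mod 829).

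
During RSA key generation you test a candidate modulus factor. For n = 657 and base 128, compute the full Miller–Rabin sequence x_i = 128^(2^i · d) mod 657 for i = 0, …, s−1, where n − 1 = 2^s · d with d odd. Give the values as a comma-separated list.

n − 1 = 656 = 2^4 · 41, so s = 4 and d = 41.
x_0 = 128^41 mod 657 = 329.
x_1 = 329^2 mod 657 = 493.
x_2 = 493^2 mod 657 = 616.
x_3 = 616^2 mod 657 = 367.

329, 493, 616, 367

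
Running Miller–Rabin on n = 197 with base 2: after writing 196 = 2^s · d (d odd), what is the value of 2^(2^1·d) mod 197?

n − 1 = 196 = 2^2 · 49, so s = 2 and d = 49.
x_0 = 2^49 mod 197 = 183.
x_1 = 183^2 mod 197 = 196.

196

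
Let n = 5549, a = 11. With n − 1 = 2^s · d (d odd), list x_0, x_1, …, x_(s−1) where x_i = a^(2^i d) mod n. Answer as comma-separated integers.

4818, 1657

n − 1 = 5548 = 2^2 · 1387, so s = 2 and d = 1387.
x_0 = 11^1387 mod 5549 = 4818.
x_1 = 4818^2 mod 5549 = 1657.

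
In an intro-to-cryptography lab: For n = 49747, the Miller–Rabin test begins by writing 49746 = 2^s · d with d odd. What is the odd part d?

24873

Halving: 49746 → 24873; 24873 is odd.
So 49746 = 2^1 · 24873.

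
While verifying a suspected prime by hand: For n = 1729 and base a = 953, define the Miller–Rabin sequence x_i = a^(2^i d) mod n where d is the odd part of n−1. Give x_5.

n − 1 = 1728 = 2^6 · 27, so s = 6 and d = 27.
x_0 = 953^27 mod 1729 = 246.
x_1 = 246^2 mod 1729 = 1.
x_2 = 1^2 mod 1729 = 1.
x_3 = 1^2 mod 1729 = 1.
x_4 = 1^2 mod 1729 = 1.
x_5 = 1^2 mod 1729 = 1.

1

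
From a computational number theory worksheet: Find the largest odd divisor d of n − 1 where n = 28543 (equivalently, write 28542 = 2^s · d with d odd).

14271

Halving: 28542 → 14271; 14271 is odd.
So 28542 = 2^1 · 14271.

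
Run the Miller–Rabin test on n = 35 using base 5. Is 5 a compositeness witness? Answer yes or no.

yes

n − 1 = 34 = 2^1 · 17, so s = 1 and d = 17.
x_0 = 5^17 mod 35 = 10.
x_0 ∉ {1, 34} and s = 1, so 5 is a Miller–Rabin witness and 35 is composite.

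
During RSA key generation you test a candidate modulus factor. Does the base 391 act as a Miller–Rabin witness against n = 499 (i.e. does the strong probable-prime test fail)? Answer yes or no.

n − 1 = 498 = 2^1 · 249, so s = 1 and d = 249.
Repeated squaring mod 499: 391^1 ≡ 391, 391^2 ≡ 187, 391^4 ≡ 39, 391^8 ≡ 24, 391^16 ≡ 77, 391^32 ≡ 440, 391^64 ≡ 487, 391^128 ≡ 144.
249 = 128 + 64 + 32 + 16 + 8 + 1, so 391^249 ≡ 144·487·440·77·24·391 ≡ 1 (mod 499).
x_0 = 391^249 mod 499 = 1.
x_0 = 1, so 391 is not a witness.

no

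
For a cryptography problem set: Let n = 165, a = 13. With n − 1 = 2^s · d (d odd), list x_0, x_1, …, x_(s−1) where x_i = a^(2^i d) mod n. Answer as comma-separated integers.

n − 1 = 164 = 2^2 · 41, so s = 2 and d = 41.
x_0 = 13^41 mod 165 = 13.
x_1 = 13^2 mod 165 = 4.

13, 4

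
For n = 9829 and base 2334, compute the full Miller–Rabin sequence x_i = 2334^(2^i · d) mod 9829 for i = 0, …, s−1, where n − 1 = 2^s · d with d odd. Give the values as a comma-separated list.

1, 1

n − 1 = 9828 = 2^2 · 2457, so s = 2 and d = 2457.
x_0 = 2334^2457 mod 9829 = 1.
x_1 = 1^2 mod 9829 = 1.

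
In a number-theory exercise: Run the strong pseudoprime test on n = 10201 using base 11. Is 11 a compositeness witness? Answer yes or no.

yes

n − 1 = 10200 = 2^3 · 1275, so s = 3 and d = 1275.
x_0 = 11^1275 mod 10201 = 5444.
x_0 is neither 1 nor 10200, so continue squaring.
x_1 = 5444^2 mod 10201 = 3231.
x_2 = 3231^2 mod 10201 = 3738.
Reached i = s−1 = 2 without hitting −1: 11 is a Miller–Rabin witness and 10201 is composite.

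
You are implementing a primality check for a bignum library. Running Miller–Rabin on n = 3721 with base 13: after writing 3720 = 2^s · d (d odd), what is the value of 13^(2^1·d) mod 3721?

n − 1 = 3720 = 2^3 · 465, so s = 3 and d = 465.
x_0 = 13^465 mod 3721 = 1770.
x_1 = 1770^2 mod 3721 = 3539.

3539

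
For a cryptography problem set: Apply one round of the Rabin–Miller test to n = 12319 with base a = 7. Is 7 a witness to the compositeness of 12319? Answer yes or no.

yes

n − 1 = 12318 = 2^1 · 6159, so s = 1 and d = 6159.
By repeated squaring, 7^6159 ≡ 10592 (mod 12319).
x_0 = 7^6159 mod 12319 = 10592.
x_0 ∉ {1, 12318} and s = 1, so 7 is a Miller–Rabin witness and 12319 is composite.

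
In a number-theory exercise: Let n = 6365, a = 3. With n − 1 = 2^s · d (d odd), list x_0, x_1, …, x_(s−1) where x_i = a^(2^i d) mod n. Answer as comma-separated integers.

2187, 2854

n − 1 = 6364 = 2^2 · 1591, so s = 2 and d = 1591.
x_0 = 3^1591 mod 6365 = 2187.
x_1 = 2187^2 mod 6365 = 2854.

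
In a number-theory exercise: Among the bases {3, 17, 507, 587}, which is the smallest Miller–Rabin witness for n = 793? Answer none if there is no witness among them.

n − 1 = 792 = 2^3 · 99, so s = 3 and d = 99.
Base 3: x_0 = 3^99 mod 793 = 651. x_0 is neither 1 nor 792, so continue squaring. x_1 = 651^2 mod 793 = 339. x_2 = 339^2 mod 793 = 729. Reached i = s−1 = 2 without hitting −1: 3 is a Miller–Rabin witness and 793 is composite.
Base 17: x_0 = 17^99 mod 793 = 480. x_0 is neither 1 nor 792, so continue squaring. x_1 = 480^2 mod 793 = 430. x_2 = 430^2 mod 793 = 131. Reached i = s−1 = 2 without hitting −1: 17 is a Miller–Rabin witness and 793 is composite.
Base 507: x_0 = 507^99 mod 793 = 468. x_0 is neither 1 nor 792, so continue squaring. x_1 = 468^2 mod 793 = 156. x_2 = 156^2 mod 793 = 546. Reached i = s−1 = 2 without hitting −1: 507 is a Miller–Rabin witness and 793 is composite.
Base 587: x_0 = 587^99 mod 793 = 541. x_0 is neither 1 nor 792, so continue squaring. x_1 = 541^2 mod 793 = 64. x_2 = 64^2 mod 793 = 131. Reached i = s−1 = 2 without hitting −1: 587 is a Miller–Rabin witness and 793 is composite.
The smallest witness among the given bases is 3.

3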